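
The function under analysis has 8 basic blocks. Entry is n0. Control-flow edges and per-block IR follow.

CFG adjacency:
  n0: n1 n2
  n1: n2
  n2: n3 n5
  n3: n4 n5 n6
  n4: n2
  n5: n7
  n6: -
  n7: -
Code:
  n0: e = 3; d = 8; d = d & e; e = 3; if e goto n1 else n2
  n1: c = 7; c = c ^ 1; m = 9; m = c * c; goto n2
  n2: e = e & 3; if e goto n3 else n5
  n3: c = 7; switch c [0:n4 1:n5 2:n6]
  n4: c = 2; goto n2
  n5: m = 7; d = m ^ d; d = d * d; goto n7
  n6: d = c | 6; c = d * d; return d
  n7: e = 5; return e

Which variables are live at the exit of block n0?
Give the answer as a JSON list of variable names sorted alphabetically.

Answer: ["d", "e"]

Analysis:
Block summaries:
  n0: {d,e} / ∅
  n1: {c,m} / ∅
  n2: {e} / {e}
  n3: {c} / ∅
  n4: {c} / ∅
  n5: {d,m} / {d}
  n6: {c,d} / {c}
  n7: {e} / ∅

Backward fixpoint:
  n0 li=∅ lo={d,e}
  n1 li={d,e} lo={d,e}
  n2 li={d,e} lo={d,e}
  n3 li={d,e} lo={c,d,e}
  n4 li={d,e} lo={d,e}
  n5 li={d} lo=∅
  n6 li={c} lo=∅
  n7 li=∅ lo=∅

live-out(n0) = ["d", "e"]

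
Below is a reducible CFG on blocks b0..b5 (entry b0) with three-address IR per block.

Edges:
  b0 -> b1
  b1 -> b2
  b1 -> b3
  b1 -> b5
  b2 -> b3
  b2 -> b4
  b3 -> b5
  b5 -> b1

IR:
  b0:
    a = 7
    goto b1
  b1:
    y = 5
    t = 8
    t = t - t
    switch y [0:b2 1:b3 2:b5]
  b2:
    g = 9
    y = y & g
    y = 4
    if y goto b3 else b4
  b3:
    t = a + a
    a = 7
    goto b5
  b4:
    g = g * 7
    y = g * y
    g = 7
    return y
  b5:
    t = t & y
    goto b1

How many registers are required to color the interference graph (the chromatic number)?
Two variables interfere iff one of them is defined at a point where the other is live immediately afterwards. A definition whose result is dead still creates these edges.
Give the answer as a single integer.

Answer: 3

Analysis:
Block summaries:
  b0: def={a} ue=∅
  b1: def={t,y} ue=∅
  b2: def={g,y} ue={y}
  b3: def={a,t} ue={a}
  b4: def={g,y} ue={g,y}
  b5: def={t} ue={t,y}

Liveness:
  b0 li=∅ lo={a}
  b1 li={a} lo={a,t,y}
  b2 li={a,y} lo={a,g,y}
  b3 li={a,y} lo={a,t,y}
  b4 li={g,y} lo=∅
  b5 li={a,t,y} lo={a}

Interfere edges:
  a — {g,t,y}
  g — {a,y}
  t — {a,y}
  y — {a,g,t}

Colouring:
  lower bound: {a,g,y} mutually conflict ⇒ χ ≥ 3
  assign a→c0 g→c2 t→c2 y→c1 — no edge inside a register ⇒ χ ≤ 3
  χ = 3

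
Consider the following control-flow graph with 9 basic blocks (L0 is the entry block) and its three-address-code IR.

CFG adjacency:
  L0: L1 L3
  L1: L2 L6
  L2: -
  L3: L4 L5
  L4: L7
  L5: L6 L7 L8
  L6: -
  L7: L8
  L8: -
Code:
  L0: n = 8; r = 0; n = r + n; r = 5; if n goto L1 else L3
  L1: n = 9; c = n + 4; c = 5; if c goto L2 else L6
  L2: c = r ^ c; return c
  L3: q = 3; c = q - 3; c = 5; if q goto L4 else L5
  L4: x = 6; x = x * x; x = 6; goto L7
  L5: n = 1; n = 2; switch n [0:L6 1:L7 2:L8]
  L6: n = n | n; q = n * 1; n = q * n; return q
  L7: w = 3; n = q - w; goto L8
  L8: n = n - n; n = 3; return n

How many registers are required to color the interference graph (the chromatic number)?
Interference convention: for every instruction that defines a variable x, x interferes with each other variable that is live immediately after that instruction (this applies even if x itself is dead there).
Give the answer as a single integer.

Answer: 3

Analysis:
Block summaries:
  L0 def {n,r} use ∅
  L1 def {c,n} use ∅
  L2 def {c} use {c,r}
  L3 def {c,q} use ∅
  L4 def {x} use ∅
  L5 def {n} use ∅
  L6 def {n,q} use {n}
  L7 def {n,w} use {q}
  L8 def {n} use {n}

Backward fixpoint:
  live L0: ∅→{r}
  live L1: {r}→{c,n,r}
  live L2: {c,r}→∅
  live L3: ∅→{q}
  live L4: {q}→{q}
  live L5: {q}→{n,q}
  live L6: {n}→∅
  live L7: {q}→{n}
  live L8: {n}→∅

Conflict graph:
  c↔{n,q,r}
  n↔{c,q,r}
  q↔{c,n,w,x}
  r↔{c,n}
  w↔{q}
  x↔{q}

Chromatic number:
  {c,n,q} pairwise interfere (3-clique) ⇒ χ ≥ 3
  3-colouring: r0={q,r}  r1={c,w,x}  r2={n}
  χ = 3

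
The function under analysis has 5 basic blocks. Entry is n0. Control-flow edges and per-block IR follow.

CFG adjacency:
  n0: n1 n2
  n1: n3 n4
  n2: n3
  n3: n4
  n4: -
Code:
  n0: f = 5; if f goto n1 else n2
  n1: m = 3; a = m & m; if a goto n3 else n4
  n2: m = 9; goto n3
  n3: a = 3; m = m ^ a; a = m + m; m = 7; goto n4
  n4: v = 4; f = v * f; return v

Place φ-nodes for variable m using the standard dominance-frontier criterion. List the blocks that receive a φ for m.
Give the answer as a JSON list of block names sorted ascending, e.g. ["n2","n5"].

idom tree: n1←n0 n2←n0 n3←n0 n4←n0
Dom at joins:
  n3: preds {n1,n2}: {n0,n1} ∩ {n0,n2} = {n0}; idom=n0
  n4: preds {n1,n3}: {n0,n1} ∩ {n0,n3} = {n0}; idom=n0

DF walk-up:
  join n3 pred n1: n1 stop@n0
  join n3 pred n2: n2 stop@n0
  join n4 pred n1: n1 stop@n0
  join n4 pred n3: n3 stop@n0
  n0 → ∅
  n1 → {n3,n4}
  n2 → {n3}
  n3 → {n4}
  n4 → ∅

φ for m: defs {n1,n2,n3}
  DF⁺ = {n3,n4}

Answer: ["n3", "n4"]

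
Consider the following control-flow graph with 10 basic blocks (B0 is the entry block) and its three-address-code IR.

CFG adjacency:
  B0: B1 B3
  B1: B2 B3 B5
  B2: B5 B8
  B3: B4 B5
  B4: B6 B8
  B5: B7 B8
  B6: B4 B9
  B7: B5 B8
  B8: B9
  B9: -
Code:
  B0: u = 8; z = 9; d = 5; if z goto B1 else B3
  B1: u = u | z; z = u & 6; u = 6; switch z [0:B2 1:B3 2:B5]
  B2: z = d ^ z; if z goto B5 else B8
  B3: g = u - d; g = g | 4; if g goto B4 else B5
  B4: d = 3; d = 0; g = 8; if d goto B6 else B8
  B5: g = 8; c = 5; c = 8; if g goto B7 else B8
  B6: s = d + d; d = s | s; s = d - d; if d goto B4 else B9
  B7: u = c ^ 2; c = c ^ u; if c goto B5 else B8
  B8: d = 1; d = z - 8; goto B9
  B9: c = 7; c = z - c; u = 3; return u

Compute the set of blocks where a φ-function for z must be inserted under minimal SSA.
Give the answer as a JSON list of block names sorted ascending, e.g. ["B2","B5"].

Answer: ["B3", "B5", "B8", "B9"]

Analysis:
idom tree: B1←B0 B2←B1 B3←B0 B4←B3 B5←B0 B6←B4 B7←B5 B8←B0 B9←B0
Dom at joins:
  B3: preds {B0,B1}: {B0} ∩ {B0,B1} = {B0}; idom=B0
  B4: preds {B3,B6}: {B0,B3} ∩ {B0,B3,B4,B6} = {B0,B3}; idom=B3
  B5: preds {B1,B2,B3,B7}: {B0,B1} ∩ {B0,B1,B2} ∩ {B0,B3} ∩ {B0,B5,B7} = {B0}; idom=B0
  B8: preds {B2,B4,B5,B7}: {B0,B1,B2} ∩ {B0,B3,B4} ∩ {B0,B5} ∩ {B0,B5,B7} = {B0}; idom=B0
  B9: preds {B6,B8}: {B0,B3,B4,B6} ∩ {B0,B8} = {B0}; idom=B0

DF derivation:
  B3←B0: walk · to B0
  B3←B1: walk B1 to B0
  B4←B3: walk · to B3
  B4←B6: walk B6→B4 to B3
  B5←B1: walk B1 to B0
  B5←B2: walk B2→B1 to B0
  B5←B3: walk B3 to B0
  B5←B7: walk B7→B5 to B0
  B8←B2: walk B2→B1 to B0
  B8←B4: walk B4→B3 to B0
  B8←B5: walk B5 to B0
  B8←B7: walk B7→B5 to B0
  B9←B6: walk B6→B4→B3 to B0
  B9←B8: walk B8 to B0
  DF(B0)=∅
  DF(B1)={B3,B5,B8}
  DF(B2)={B5,B8}
  DF(B3)={B5,B8,B9}
  DF(B4)={B4,B8,B9}
  DF(B5)={B5,B8}
  DF(B6)={B4,B9}
  DF(B7)={B5,B8}
  DF(B8)={B9}
  DF(B9)=∅

φ for z: defs {B0,B1,B2}
  DF⁺ = {B3,B5,B8,B9}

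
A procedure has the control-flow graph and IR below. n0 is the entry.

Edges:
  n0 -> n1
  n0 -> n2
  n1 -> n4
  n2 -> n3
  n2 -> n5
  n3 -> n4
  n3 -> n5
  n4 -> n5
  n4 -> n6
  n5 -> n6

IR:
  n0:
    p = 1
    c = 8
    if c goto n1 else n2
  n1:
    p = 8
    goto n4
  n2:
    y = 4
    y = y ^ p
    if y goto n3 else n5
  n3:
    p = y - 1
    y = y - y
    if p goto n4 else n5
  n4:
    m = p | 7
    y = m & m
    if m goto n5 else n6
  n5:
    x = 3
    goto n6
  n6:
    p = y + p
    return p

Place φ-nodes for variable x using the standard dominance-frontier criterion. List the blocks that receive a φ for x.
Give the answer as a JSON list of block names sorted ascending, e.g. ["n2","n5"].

Answer: ["n6"]

Analysis:
idom tree: n1←n0 n2←n0 n3←n2 n4←n0 n5←n0 n6←n0
Dom at joins:
  n4: preds {n1,n3}: {n0,n1} ∩ {n0,n2,n3} = {n0}; idom=n0
  n5: preds {n2,n3,n4}: {n0,n2} ∩ {n0,n2,n3} ∩ {n0,n4} = {n0}; idom=n0
  n6: preds {n4,n5}: {n0,n4} ∩ {n0,n5} = {n0}; idom=n0

Frontier:
  n4←n1: walk n1 to n0
  n4←n3: walk n3→n2 to n0
  n5←n2: walk n2 to n0
  n5←n3: walk n3→n2 to n0
  n5←n4: walk n4 to n0
  n6←n4: walk n4 to n0
  n6←n5: walk n5 to n0
  DF(n0)=∅
  DF(n1)={n4}
  DF(n2)={n4,n5}
  DF(n3)={n4,n5}
  DF(n4)={n5,n6}
  DF(n5)={n6}
  DF(n6)=∅

φ for x: defs {n5}
  DF⁺ = {n6}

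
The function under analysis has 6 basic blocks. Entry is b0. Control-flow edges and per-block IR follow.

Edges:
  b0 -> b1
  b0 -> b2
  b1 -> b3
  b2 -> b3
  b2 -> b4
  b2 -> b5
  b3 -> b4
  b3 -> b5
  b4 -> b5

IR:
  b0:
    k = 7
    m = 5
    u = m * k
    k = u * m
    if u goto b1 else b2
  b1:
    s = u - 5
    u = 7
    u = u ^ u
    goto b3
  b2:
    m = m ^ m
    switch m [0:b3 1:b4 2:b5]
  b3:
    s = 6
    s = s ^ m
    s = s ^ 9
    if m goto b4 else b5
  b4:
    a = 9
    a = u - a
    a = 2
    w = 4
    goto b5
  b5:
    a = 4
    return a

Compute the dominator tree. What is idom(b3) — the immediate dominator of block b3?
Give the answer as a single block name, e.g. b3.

idom tree: b1←b0 b2←b0 b3←b0 b4←b0 b5←b0
Dom∩ at merges:
  b3: preds {b1,b2}: {b0,b1} ∩ {b0,b2} = {b0}; idom=b0
  b4: preds {b2,b3}: {b0,b2} ∩ {b0,b3} = {b0}; idom=b0
  b5: preds {b2,b3,b4}: {b0,b2} ∩ {b0,b3} ∩ {b0,b4} = {b0}; idom=b0

idom(b3) = b0

Answer: b0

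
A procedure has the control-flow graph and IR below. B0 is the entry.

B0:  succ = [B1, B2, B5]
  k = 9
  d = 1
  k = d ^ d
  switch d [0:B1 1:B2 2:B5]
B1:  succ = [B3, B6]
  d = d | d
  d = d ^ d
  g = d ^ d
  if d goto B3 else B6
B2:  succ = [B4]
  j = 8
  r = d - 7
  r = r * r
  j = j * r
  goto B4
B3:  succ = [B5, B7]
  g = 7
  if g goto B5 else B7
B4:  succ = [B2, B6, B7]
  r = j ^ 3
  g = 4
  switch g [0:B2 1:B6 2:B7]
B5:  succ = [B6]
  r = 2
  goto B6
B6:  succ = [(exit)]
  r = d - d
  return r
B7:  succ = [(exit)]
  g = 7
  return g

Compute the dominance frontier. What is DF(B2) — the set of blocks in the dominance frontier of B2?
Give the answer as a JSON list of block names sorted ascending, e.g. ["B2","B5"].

idom tree: B1←B0 B2←B0 B3←B1 B4←B2 B5←B0 B6←B0 B7←B0
Dom∩ at merges:
  B2: preds {B0,B4}: {B0} ∩ {B0,B2,B4} = {B0}; idom=B0
  B5: preds {B0,B3}: {B0} ∩ {B0,B1,B3} = {B0}; idom=B0
  B6: preds {B1,B4,B5}: {B0,B1} ∩ {B0,B2,B4} ∩ {B0,B5} = {B0}; idom=B0
  B7: preds {B3,B4}: {B0,B1,B3} ∩ {B0,B2,B4} = {B0}; idom=B0

DF derivation:
  join B2 pred B0: · stop@B0
  join B2 pred B4: B4→B2 stop@B0
  join B5 pred B0: · stop@B0
  join B5 pred B3: B3→B1 stop@B0
  join B6 pred B1: B1 stop@B0
  join B6 pred B4: B4→B2 stop@B0
  join B6 pred B5: B5 stop@B0
  join B7 pred B3: B3→B1 stop@B0
  join B7 pred B4: B4→B2 stop@B0
  B0: DF=∅
  B1: DF={B5,B6,B7}
  B2: DF={B2,B6,B7}
  B3: DF={B5,B7}
  B4: DF={B2,B6,B7}
  B5: DF={B6}
  B6: DF=∅
  B7: DF=∅

DF(B2) = ["B2", "B6", "B7"]

Answer: ["B2", "B6", "B7"]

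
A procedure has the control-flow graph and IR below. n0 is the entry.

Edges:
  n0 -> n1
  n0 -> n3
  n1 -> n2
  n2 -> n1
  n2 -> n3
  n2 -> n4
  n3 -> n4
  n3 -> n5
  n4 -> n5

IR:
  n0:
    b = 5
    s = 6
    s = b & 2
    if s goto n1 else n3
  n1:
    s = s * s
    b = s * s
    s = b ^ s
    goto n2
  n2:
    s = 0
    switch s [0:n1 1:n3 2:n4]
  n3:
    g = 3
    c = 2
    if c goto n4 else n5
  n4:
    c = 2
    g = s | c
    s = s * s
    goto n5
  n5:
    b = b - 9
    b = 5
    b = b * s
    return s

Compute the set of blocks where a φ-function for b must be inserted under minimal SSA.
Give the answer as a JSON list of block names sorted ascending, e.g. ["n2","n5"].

idom tree: n1←n0 n2←n1 n3←n0 n4←n0 n5←n0
Dom∩ at merges:
  n1: preds {n0,n2}: {n0} ∩ {n0,n1,n2} = {n0}; idom=n0
  n3: preds {n0,n2}: {n0} ∩ {n0,n1,n2} = {n0}; idom=n0
  n4: preds {n2,n3}: {n0,n1,n2} ∩ {n0,n3} = {n0}; idom=n0
  n5: preds {n3,n4}: {n0,n3} ∩ {n0,n4} = {n0}; idom=n0

DF derivation:
  join n1 pred n0: · stop@n0
  join n1 pred n2: n2→n1 stop@n0
  join n3 pred n0: · stop@n0
  join n3 pred n2: n2→n1 stop@n0
  join n4 pred n2: n2→n1 stop@n0
  join n4 pred n3: n3 stop@n0
  join n5 pred n3: n3 stop@n0
  join n5 pred n4: n4 stop@n0
  n0 → ∅
  n1 → {n1,n3,n4}
  n2 → {n1,n3,n4}
  n3 → {n4,n5}
  n4 → {n5}
  n5 → ∅

φ for b: defs {n0,n1,n5}
  DF⁺ = {n1,n3,n4,n5}

Answer: ["n1", "n3", "n4", "n5"]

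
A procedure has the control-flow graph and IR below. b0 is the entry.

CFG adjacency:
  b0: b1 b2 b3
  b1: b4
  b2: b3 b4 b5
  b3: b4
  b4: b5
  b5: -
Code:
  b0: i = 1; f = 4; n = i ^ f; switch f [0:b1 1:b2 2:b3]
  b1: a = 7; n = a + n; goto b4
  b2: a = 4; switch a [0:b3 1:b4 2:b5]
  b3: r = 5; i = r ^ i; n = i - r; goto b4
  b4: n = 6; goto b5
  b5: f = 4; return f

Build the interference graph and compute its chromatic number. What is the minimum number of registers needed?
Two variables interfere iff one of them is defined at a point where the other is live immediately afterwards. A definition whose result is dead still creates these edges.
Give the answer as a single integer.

Answer: 3

Working:
Per-block:
  b0: def={f,i,n} ue=∅
  b1: def={a,n} ue={n}
  b2: def={a} ue=∅
  b3: def={i,n,r} ue={i}
  b4: def={n} ue=∅
  b5: def={f} ue=∅

Backward fixpoint:
  live b0: ∅→{i,n}
  live b1: {n}→∅
  live b2: {i}→{i}
  live b3: {i}→∅
  live b4: ∅→∅
  live b5: ∅→∅

Interfere edges:
  a — {i,n}
  f — {i,n}
  i — {a,f,n,r}
  n — {a,f,i}
  r — {i}

Chromatic number:
  clique {a,i,n} ⇒ need ≥ 3
  3-colouring: R0={i}  R1={n,r}  R2={a,f}
  χ = 3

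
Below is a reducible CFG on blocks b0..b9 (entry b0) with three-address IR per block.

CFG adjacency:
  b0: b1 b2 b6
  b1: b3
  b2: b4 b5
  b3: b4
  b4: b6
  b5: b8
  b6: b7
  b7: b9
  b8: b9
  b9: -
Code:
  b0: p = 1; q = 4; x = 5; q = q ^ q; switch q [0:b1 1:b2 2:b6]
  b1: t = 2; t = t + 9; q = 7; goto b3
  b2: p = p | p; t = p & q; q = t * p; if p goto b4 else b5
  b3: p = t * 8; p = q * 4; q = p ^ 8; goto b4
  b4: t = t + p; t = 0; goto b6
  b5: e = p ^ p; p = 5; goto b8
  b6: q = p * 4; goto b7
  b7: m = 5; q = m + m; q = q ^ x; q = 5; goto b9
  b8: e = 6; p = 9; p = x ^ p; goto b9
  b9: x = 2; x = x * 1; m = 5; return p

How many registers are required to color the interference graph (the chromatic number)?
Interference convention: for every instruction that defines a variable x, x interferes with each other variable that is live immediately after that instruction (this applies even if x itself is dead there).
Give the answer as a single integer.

Answer: 4

Working:
Block summaries:
  b0: def={p,q,x} ue=∅
  b1: def={q,t} ue=∅
  b2: def={p,q,t} ue={p,q}
  b3: def={p,q} ue={q,t}
  b4: def={t} ue={p,t}
  b5: def={e,p} ue={p}
  b6: def={q} ue={p}
  b7: def={m,q} ue={x}
  b8: def={e,p} ue={x}
  b9: def={m,x} ue={p}

Backward fixpoint:
  b0 li=∅ lo={p,q,x}
  b1 li={x} lo={q,t,x}
  b2 li={p,q,x} lo={p,t,x}
  b3 li={q,t,x} lo={p,t,x}
  b4 li={p,t,x} lo={p,x}
  b5 li={p,x} lo={x}
  b6 li={p,x} lo={p,x}
  b7 li={p,x} lo={p}
  b8 li={x} lo={p}
  b9 li={p} lo=∅

Interference:
  e — {x}
  m — {p,x}
  p — {m,q,t,x}
  q — {p,t,x}
  t — {p,q,x}
  x — {e,m,p,q,t}

Registers:
  lower bound: {p,q,t,x} mutually conflict ⇒ χ ≥ 4
  assign e→R1 m→R2 p→R1 q→R2 t→R3 x→R0 — no edge inside a register ⇒ χ ≤ 4
  χ = 4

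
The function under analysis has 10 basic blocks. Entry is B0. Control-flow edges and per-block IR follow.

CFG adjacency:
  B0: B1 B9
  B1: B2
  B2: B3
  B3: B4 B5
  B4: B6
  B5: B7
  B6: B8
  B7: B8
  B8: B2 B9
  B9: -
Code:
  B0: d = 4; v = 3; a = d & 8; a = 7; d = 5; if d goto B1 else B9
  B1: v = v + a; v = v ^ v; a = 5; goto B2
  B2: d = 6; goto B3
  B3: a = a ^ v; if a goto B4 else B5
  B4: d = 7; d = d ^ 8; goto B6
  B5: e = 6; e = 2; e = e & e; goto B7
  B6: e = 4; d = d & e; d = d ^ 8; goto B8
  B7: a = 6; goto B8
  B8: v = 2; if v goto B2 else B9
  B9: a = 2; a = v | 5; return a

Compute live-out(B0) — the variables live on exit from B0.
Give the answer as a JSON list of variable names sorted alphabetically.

Block summaries:
  B0: {a,d,v} / ∅
  B1: {a,v} / {a,v}
  B2: {d} / ∅
  B3: {a} / {a,v}
  B4: {d} / ∅
  B5: {e} / ∅
  B6: {d,e} / {d}
  B7: {a} / ∅
  B8: {v} / ∅
  B9: {a} / {v}

Liveness:
  B0 li=∅ lo={a,v}
  B1 li={a,v} lo={a,v}
  B2 li={a,v} lo={a,v}
  B3 li={a,v} lo={a}
  B4 li={a} lo={a,d}
  B5 li=∅ lo=∅
  B6 li={a,d} lo={a}
  B7 li=∅ lo={a}
  B8 li={a} lo={a,v}
  B9 li={v} lo=∅

live-out(B0) = ["a", "v"]

Answer: ["a", "v"]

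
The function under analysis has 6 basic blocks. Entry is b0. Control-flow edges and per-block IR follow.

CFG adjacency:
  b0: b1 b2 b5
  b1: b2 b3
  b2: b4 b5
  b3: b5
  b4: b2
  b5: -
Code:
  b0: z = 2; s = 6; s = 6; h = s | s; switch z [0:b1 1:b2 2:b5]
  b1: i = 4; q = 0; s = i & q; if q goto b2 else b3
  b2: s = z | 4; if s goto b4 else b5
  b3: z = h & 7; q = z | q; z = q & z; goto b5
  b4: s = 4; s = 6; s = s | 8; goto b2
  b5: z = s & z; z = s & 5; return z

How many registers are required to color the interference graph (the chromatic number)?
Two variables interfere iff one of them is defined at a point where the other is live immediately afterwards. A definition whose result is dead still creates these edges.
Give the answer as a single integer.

Answer: 4

Working:
Per-block:
  b0: def={h,s,z} ue=∅
  b1: def={i,q,s} ue=∅
  b2: def={s} ue={z}
  b3: def={q,z} ue={h,q}
  b4: def={s} ue=∅
  b5: def={z} ue={s,z}

Backward fixpoint:
  b0: in=∅ out={h,s,z}
  b1: in={h,z} out={h,q,s,z}
  b2: in={z} out={s,z}
  b3: in={h,q,s} out={s,z}
  b4: in={z} out={z}
  b5: in={s,z} out=∅

Interference:
  h — {i,q,s,z}
  i — {h,q,z}
  q — {h,i,s,z}
  s — {h,q,z}
  z — {h,i,q,s}

Registers:
  clique {h,i,q,z} ⇒ need ≥ 4
  4-colouring: R0={h}  R1={q}  R2={z}  R3={i,s}
  χ = 4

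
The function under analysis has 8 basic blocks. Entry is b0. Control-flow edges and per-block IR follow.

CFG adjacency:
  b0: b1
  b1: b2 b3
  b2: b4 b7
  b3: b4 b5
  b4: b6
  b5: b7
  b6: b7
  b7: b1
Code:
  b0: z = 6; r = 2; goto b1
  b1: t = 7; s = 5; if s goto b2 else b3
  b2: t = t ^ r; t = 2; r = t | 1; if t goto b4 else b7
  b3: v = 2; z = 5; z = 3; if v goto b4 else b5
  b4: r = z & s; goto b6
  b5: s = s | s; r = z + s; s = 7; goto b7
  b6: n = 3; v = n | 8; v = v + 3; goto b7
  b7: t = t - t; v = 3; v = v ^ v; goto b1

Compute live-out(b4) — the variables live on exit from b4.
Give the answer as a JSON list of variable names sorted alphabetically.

Answer: ["r", "t", "z"]

Analysis:
Per-block:
  b0: {r,z} / ∅
  b1: {s,t} / ∅
  b2: {r,t} / {r,t}
  b3: {v,z} / ∅
  b4: {r} / {s,z}
  b5: {r,s} / {s,z}
  b6: {n,v} / ∅
  b7: {t,v} / {t}

Live sets:
  b0 li=∅ lo={r,z}
  b1 li={r,z} lo={r,s,t,z}
  b2 li={r,s,t,z} lo={r,s,t,z}
  b3 li={s,t} lo={s,t,z}
  b4 li={s,t,z} lo={r,t,z}
  b5 li={s,t,z} lo={r,t,z}
  b6 li={r,t,z} lo={r,t,z}
  b7 li={r,t,z} lo={r,z}

live-out(b4) = ["r", "t", "z"]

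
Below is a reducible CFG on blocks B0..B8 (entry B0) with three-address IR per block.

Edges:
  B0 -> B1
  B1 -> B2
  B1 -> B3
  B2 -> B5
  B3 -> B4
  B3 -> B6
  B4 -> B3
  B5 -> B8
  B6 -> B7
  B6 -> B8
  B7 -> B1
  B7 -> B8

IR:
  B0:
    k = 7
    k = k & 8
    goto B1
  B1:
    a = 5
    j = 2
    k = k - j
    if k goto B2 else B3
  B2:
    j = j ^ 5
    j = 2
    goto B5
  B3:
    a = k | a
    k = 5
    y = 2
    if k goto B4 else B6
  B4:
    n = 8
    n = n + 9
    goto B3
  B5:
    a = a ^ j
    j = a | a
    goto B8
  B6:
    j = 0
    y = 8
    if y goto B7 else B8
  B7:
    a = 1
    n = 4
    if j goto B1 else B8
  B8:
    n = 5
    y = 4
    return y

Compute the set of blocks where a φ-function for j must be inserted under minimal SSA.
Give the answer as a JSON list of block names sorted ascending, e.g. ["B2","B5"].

Answer: ["B1", "B8"]

Analysis:
idom tree: B1←B0 B2←B1 B3←B1 B4←B3 B5←B2 B6←B3 B7←B6 B8←B1
Dom∩ at merges:
  B1: preds {B0,B7}: {B0} ∩ {B0,B1,B3,B6,B7} = {B0}; idom=B0
  B3: preds {B1,B4}: {B0,B1} ∩ {B0,B1,B3,B4} = {B0,B1}; idom=B1
  B8: preds {B5,B6,B7}: {B0,B1,B2,B5} ∩ {B0,B1,B3,B6} ∩ {B0,B1,B3,B6,B7} = {B0,B1}; idom=B1

DF derivation:
  B1←B0: walk · to B0
  B1←B7: walk B7→B6→B3→B1 to B0
  B3←B1: walk · to B1
  B3←B4: walk B4→B3 to B1
  B8←B5: walk B5→B2 to B1
  B8←B6: walk B6→B3 to B1
  B8←B7: walk B7→B6→B3 to B1
  B0 → ∅
  B1 → {B1}
  B2 → {B8}
  B3 → {B1,B3,B8}
  B4 → {B3}
  B5 → {B8}
  B6 → {B1,B8}
  B7 → {B1,B8}
  B8 → ∅

φ for j: defs {B1,B2,B5,B6}
  DF⁺ = {B1,B8}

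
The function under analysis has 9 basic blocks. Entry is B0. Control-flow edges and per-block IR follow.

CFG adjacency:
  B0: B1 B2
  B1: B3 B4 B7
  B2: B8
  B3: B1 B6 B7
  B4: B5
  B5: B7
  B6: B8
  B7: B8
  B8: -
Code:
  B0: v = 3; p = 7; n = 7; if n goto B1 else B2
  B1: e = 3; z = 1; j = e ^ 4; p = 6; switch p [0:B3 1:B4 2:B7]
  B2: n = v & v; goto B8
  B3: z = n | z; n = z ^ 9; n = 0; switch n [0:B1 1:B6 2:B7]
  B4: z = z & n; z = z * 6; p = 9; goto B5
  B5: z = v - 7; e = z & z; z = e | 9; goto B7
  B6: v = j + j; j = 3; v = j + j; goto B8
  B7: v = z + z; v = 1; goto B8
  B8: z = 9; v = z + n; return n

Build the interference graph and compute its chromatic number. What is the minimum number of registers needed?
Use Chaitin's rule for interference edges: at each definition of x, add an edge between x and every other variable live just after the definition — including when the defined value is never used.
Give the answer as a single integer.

Per-block:
  B0: {n,p,v} / ∅
  B1: {e,j,p,z} / ∅
  B2: {n} / {v}
  B3: {n,z} / {n,z}
  B4: {p,z} / {n,z}
  B5: {e,z} / {v}
  B6: {j,v} / {j}
  B7: {v} / {z}
  B8: {v,z} / {n}

Backward fixpoint:
  B0 li=∅ lo={n,v}
  B1 li={n,v} lo={j,n,v,z}
  B2 li={v} lo={n}
  B3 li={j,n,v,z} lo={j,n,v,z}
  B4 li={n,v,z} lo={n,v}
  B5 li={n,v} lo={n,z}
  B6 li={j,n} lo={n}
  B7 li={n,z} lo={n}
  B8 li={n} lo=∅

Conflict graph:
  e↔{n,v,z}
  j↔{n,p,v,z}
  n↔{e,j,p,v,z}
  p↔{j,n,v,z}
  v↔{e,j,n,p,z}
  z↔{e,j,n,p,v}

Chromatic number:
  {j,n,p,v,z} pairwise interfere (5-clique) ⇒ χ ≥ 5
  assign e→r3 j→r3 n→r0 p→r4 v→r1 z→r2 — no edge inside a register ⇒ χ ≤ 5
  χ = 5

Answer: 5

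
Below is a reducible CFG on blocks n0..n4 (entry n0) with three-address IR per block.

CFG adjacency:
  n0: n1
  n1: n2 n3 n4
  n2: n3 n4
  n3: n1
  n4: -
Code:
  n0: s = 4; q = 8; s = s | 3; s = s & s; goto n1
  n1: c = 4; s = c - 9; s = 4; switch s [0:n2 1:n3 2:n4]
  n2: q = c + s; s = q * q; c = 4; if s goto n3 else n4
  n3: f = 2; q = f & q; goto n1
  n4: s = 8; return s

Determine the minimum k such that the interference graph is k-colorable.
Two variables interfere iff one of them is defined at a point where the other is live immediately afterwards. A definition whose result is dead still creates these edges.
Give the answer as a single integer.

Block summaries:
  n0: {q,s} / ∅
  n1: {c,s} / ∅
  n2: {c,q,s} / {c,s}
  n3: {f,q} / {q}
  n4: {s} / ∅

Liveness:
  n0: in=∅ out={q}
  n1: in={q} out={c,q,s}
  n2: in={c,s} out={q}
  n3: in={q} out={q}
  n4: in=∅ out=∅

Interference:
  c: {q,s}
  f: {q}
  q: {c,f,s}
  s: {c,q}

Chromatic number:
  clique {c,q,s} ⇒ need ≥ 3
  3-colouring: R0={q}  R1={c,f}  R2={s}
  χ = 3

Answer: 3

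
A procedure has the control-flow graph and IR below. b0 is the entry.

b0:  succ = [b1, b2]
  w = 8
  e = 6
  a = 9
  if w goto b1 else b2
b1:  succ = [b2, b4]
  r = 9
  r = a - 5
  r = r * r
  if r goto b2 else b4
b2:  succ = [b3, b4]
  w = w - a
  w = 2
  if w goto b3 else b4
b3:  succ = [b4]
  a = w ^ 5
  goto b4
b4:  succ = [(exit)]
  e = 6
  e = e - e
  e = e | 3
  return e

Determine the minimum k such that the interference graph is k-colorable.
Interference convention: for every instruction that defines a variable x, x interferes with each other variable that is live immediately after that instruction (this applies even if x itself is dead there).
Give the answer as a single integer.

Answer: 3

Analysis:
Per-block:
  b0 def {a,e,w} use ∅
  b1 def {r} use {a}
  b2 def {w} use {a,w}
  b3 def {a} use {w}
  b4 def {e} use ∅

Liveness:
  live b0: ∅→{a,w}
  live b1: {a,w}→{a,w}
  live b2: {a,w}→{w}
  live b3: {w}→∅
  live b4: ∅→∅

Interference:
  a — {r,w}
  e — {w}
  r — {a,w}
  w — {a,e,r}

Colouring:
  {a,r,w} pairwise interfere (3-clique) ⇒ χ ≥ 3
  assign a→c1 e→c1 r→c2 w→c0 — no edge inside a register ⇒ χ ≤ 3
  χ = 3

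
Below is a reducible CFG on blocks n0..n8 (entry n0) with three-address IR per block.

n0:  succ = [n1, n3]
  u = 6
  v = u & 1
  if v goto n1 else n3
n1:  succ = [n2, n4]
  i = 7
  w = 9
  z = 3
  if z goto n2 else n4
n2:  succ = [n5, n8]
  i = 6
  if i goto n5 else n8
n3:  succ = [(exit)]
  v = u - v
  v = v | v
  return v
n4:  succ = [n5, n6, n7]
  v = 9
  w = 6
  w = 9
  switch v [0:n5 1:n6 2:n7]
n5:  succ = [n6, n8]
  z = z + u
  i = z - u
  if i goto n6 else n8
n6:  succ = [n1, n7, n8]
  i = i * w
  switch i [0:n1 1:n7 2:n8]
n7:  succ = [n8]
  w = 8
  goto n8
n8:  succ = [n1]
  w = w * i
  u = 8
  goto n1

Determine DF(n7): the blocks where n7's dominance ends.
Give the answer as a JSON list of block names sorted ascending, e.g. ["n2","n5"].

Answer: ["n8"]

Derivation:
idom tree: n1←n0 n2←n1 n3←n0 n4←n1 n5←n1 n6←n1 n7←n1 n8←n1
Dom∩ at merges:
  n1: preds {n0,n6,n8}: {n0} ∩ {n0,n1,n6} ∩ {n0,n1,n8} = {n0}; idom=n0
  n5: preds {n2,n4}: {n0,n1,n2} ∩ {n0,n1,n4} = {n0,n1}; idom=n1
  n6: preds {n4,n5}: {n0,n1,n4} ∩ {n0,n1,n5} = {n0,n1}; idom=n1
  n7: preds {n4,n6}: {n0,n1,n4} ∩ {n0,n1,n6} = {n0,n1}; idom=n1
  n8: preds {n2,n5,n6,n7}: {n0,n1,n2} ∩ {n0,n1,n5} ∩ {n0,n1,n6} ∩ {n0,n1,n7} = {n0,n1}; idom=n1

DF walk-up:
  n1←n0: walk · to n0
  n1←n6: walk n6→n1 to n0
  n1←n8: walk n8→n1 to n0
  n5←n2: walk n2 to n1
  n5←n4: walk n4 to n1
  n6←n4: walk n4 to n1
  n6←n5: walk n5 to n1
  n7←n4: walk n4 to n1
  n7←n6: walk n6 to n1
  n8←n2: walk n2 to n1
  n8←n5: walk n5 to n1
  n8←n6: walk n6 to n1
  n8←n7: walk n7 to n1
  DF(n0)=∅
  DF(n1)={n1}
  DF(n2)={n5,n8}
  DF(n3)=∅
  DF(n4)={n5,n6,n7}
  DF(n5)={n6,n8}
  DF(n6)={n1,n7,n8}
  DF(n7)={n8}
  DF(n8)={n1}

DF(n7) = ["n8"]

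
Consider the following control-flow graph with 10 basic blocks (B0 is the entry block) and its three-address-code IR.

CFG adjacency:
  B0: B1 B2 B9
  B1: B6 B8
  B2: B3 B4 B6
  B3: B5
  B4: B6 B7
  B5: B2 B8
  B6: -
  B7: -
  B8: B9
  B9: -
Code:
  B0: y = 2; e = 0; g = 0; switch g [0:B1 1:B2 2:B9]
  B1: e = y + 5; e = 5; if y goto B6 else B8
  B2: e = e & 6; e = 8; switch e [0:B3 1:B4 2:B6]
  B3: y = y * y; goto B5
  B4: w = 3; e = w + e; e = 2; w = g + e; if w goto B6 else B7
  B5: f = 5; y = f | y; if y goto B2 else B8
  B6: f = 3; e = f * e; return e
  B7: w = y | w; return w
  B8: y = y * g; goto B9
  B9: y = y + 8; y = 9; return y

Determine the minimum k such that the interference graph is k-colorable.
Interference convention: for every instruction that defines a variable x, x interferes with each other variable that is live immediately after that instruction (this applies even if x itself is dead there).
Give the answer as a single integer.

Answer: 4

Working:
Per-block:
  B0 def {e,g,y} use ∅
  B1 def {e} use {y}
  B2 def {e} use {e}
  B3 def {y} use {y}
  B4 def {e,w} use {e,g}
  B5 def {f,y} use {y}
  B6 def {e,f} use {e}
  B7 def {w} use {w,y}
  B8 def {y} use {g,y}
  B9 def {y} use {y}

Live sets:
  B0: in=∅ out={e,g,y}
  B1: in={g,y} out={e,g,y}
  B2: in={e,g,y} out={e,g,y}
  B3: in={e,g,y} out={e,g,y}
  B4: in={e,g,y} out={e,w,y}
  B5: in={e,g,y} out={e,g,y}
  B6: in={e} out=∅
  B7: in={w,y} out=∅
  B8: in={g,y} out={y}
  B9: in={y} out=∅

Interfere edges:
  e↔{f,g,w,y}
  f↔{e,g,y}
  g↔{e,f,w,y}
  w↔{e,g,y}
  y↔{e,f,g,w}

Chromatic number:
  clique {e,f,g,y} ⇒ need ≥ 4
  4-colouring: r0={e}  r1={g}  r2={y}  r3={f,w}
  χ = 4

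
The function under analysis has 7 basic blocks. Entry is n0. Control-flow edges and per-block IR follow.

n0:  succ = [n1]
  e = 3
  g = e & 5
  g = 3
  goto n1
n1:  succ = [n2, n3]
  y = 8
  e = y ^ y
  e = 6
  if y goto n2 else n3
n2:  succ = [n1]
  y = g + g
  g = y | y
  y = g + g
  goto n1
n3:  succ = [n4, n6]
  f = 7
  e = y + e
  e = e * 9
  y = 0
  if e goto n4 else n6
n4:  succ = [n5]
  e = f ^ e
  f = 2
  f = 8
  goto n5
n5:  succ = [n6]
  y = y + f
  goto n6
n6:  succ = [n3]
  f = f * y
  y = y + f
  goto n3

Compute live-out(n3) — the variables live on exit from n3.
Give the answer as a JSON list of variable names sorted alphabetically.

Answer: ["e", "f", "y"]

Working:
def/use:
  n0: def={e,g} ue=∅
  n1: def={e,y} ue=∅
  n2: def={g,y} ue={g}
  n3: def={e,f,y} ue={e,y}
  n4: def={e,f} ue={e,f}
  n5: def={y} ue={f,y}
  n6: def={f,y} ue={f,y}

Backward fixpoint:
  n0 li=∅ lo={g}
  n1 li={g} lo={e,g,y}
  n2 li={g} lo={g}
  n3 li={e,y} lo={e,f,y}
  n4 li={e,f,y} lo={e,f,y}
  n5 li={e,f,y} lo={e,f,y}
  n6 li={e,f,y} lo={e,y}

live-out(n3) = ["e", "f", "y"]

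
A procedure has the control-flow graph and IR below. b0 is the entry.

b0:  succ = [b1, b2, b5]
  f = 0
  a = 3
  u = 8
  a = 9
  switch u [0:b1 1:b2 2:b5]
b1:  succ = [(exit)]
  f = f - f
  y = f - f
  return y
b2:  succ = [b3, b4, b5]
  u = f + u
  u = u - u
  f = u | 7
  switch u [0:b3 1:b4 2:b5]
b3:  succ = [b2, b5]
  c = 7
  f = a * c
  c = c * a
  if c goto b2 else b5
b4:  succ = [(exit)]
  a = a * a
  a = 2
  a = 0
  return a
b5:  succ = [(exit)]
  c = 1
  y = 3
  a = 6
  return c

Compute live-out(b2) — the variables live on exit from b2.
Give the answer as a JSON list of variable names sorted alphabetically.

def/use:
  b0: {a,f,u} / ∅
  b1: {f,y} / {f}
  b2: {f,u} / {f,u}
  b3: {c,f} / {a}
  b4: {a} / {a}
  b5: {a,c,y} / ∅

Backward fixpoint:
  live b0: ∅→{a,f,u}
  live b1: {f}→∅
  live b2: {a,f,u}→{a,u}
  live b3: {a,u}→{a,f,u}
  live b4: {a}→∅
  live b5: ∅→∅

live-out(b2) = ["a", "u"]

Answer: ["a", "u"]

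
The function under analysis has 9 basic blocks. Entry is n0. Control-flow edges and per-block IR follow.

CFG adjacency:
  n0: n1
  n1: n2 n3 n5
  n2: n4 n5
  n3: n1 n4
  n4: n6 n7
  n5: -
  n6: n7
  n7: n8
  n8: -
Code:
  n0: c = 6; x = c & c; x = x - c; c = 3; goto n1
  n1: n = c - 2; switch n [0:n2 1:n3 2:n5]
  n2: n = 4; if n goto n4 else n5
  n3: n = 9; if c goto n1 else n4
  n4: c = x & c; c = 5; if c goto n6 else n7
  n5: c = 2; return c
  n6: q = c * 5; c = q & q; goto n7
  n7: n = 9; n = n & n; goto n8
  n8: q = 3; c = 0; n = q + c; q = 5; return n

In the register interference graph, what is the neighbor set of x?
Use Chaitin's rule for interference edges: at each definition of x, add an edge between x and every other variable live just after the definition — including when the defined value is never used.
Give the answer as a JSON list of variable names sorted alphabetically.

Answer: ["c", "n"]

Working:
def/use:
  n0 def {c,x} use ∅
  n1 def {n} use {c}
  n2 def {n} use ∅
  n3 def {n} use {c}
  n4 def {c} use {c,x}
  n5 def {c} use ∅
  n6 def {c,q} use {c}
  n7 def {n} use ∅
  n8 def {c,n,q} use ∅

Backward fixpoint:
  live n0: ∅→{c,x}
  live n1: {c,x}→{c,x}
  live n2: {c,x}→{c,x}
  live n3: {c,x}→{c,x}
  live n4: {c,x}→{c}
  live n5: ∅→∅
  live n6: {c}→∅
  live n7: ∅→∅
  live n8: ∅→∅

Interfere edges:
  c↔{n,q,x}
  n↔{c,q,x}
  q↔{c,n}
  x↔{c,n}

N(x) = ["c", "n"]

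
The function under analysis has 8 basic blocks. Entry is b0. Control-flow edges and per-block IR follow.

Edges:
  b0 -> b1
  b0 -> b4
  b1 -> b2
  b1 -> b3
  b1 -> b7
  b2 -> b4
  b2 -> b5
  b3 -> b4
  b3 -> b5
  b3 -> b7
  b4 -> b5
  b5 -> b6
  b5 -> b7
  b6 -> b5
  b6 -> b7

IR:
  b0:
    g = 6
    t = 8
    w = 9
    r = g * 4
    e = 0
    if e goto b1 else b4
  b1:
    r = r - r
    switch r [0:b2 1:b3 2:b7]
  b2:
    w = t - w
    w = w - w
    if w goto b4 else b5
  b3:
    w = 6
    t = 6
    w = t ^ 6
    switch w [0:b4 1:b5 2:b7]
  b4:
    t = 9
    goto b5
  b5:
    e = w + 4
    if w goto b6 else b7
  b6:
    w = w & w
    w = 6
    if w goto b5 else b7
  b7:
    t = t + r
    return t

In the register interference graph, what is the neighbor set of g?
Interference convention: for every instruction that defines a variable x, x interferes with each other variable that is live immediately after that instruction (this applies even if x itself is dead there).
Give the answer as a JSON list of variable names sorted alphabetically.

def/use:
  b0: def={e,g,r,t,w} ue=∅
  b1: def={r} ue={r}
  b2: def={w} ue={t,w}
  b3: def={t,w} ue=∅
  b4: def={t} ue=∅
  b5: def={e} ue={w}
  b6: def={w} ue={w}
  b7: def={t} ue={r,t}

Backward fixpoint:
  live b0: ∅→{r,t,w}
  live b1: {r,t,w}→{r,t,w}
  live b2: {r,t,w}→{r,t,w}
  live b3: {r}→{r,t,w}
  live b4: {r,w}→{r,t,w}
  live b5: {r,t,w}→{r,t,w}
  live b6: {r,t,w}→{r,t,w}
  live b7: {r,t}→∅

Interference:
  e: {r,t,w}
  g: {t,w}
  r: {e,t,w}
  t: {e,g,r,w}
  w: {e,g,r,t}

N(g) = ["t", "w"]

Answer: ["t", "w"]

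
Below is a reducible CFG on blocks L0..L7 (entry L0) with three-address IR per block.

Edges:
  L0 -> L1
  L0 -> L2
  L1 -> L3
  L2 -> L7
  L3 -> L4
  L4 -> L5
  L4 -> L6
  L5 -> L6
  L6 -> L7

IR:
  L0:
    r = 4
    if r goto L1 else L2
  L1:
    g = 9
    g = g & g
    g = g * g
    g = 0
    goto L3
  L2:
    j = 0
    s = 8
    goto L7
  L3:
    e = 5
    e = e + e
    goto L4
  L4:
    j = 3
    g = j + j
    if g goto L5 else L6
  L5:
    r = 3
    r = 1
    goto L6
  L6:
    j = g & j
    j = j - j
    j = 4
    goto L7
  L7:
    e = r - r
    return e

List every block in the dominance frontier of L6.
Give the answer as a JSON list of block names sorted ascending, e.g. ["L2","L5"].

Answer: ["L7"]

Analysis:
idom tree: L1←L0 L2←L0 L3←L1 L4←L3 L5←L4 L6←L4 L7←L0
Dom at joins:
  L6: preds {L4,L5}: {L0,L1,L3,L4} ∩ {L0,L1,L3,L4,L5} = {L0,L1,L3,L4}; idom=L4
  L7: preds {L2,L6}: {L0,L2} ∩ {L0,L1,L3,L4,L6} = {L0}; idom=L0

DF walk-up:
  join L6 pred L4: · stop@L4
  join L6 pred L5: L5 stop@L4
  join L7 pred L2: L2 stop@L0
  join L7 pred L6: L6→L4→L3→L1 stop@L0
  DF(L0)=∅
  DF(L1)={L7}
  DF(L2)={L7}
  DF(L3)={L7}
  DF(L4)={L7}
  DF(L5)={L6}
  DF(L6)={L7}
  DF(L7)=∅

DF(L6) = ["L7"]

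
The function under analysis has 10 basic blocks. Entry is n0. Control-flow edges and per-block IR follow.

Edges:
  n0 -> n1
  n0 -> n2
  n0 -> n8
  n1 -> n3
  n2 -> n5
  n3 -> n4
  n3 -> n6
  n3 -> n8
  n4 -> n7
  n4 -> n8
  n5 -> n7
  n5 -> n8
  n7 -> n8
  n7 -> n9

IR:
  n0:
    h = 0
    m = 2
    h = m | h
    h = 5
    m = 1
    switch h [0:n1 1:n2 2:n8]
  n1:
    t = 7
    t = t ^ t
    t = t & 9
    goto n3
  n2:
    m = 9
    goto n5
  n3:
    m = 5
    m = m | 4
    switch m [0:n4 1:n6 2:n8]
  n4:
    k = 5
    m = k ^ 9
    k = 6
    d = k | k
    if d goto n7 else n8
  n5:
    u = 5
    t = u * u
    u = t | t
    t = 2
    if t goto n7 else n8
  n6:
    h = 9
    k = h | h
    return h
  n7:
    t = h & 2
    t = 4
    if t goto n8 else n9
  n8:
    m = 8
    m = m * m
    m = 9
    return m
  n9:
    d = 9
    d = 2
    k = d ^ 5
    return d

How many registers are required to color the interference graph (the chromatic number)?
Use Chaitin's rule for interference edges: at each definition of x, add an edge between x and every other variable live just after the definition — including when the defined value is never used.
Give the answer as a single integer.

def/use:
  n0 def {h,m} use ∅
  n1 def {t} use ∅
  n2 def {m} use ∅
  n3 def {m} use ∅
  n4 def {d,k,m} use ∅
  n5 def {t,u} use ∅
  n6 def {h,k} use ∅
  n7 def {t} use {h}
  n8 def {m} use ∅
  n9 def {d,k} use ∅

Live sets:
  n0: in=∅ out={h}
  n1: in={h} out={h}
  n2: in={h} out={h}
  n3: in={h} out={h}
  n4: in={h} out={h}
  n5: in={h} out={h}
  n6: in=∅ out=∅
  n7: in={h} out=∅
  n8: in=∅ out=∅
  n9: in=∅ out=∅

Conflict graph:
  d↔{h,k}
  h↔{d,k,m,t,u}
  k↔{d,h}
  m↔{h}
  t↔{h}
  u↔{h}

Registers:
  lower bound: {d,h,k} mutually conflict ⇒ χ ≥ 3
  3-colouring: r0={h}  r1={d,m,t,u}  r2={k}
  χ = 3

Answer: 3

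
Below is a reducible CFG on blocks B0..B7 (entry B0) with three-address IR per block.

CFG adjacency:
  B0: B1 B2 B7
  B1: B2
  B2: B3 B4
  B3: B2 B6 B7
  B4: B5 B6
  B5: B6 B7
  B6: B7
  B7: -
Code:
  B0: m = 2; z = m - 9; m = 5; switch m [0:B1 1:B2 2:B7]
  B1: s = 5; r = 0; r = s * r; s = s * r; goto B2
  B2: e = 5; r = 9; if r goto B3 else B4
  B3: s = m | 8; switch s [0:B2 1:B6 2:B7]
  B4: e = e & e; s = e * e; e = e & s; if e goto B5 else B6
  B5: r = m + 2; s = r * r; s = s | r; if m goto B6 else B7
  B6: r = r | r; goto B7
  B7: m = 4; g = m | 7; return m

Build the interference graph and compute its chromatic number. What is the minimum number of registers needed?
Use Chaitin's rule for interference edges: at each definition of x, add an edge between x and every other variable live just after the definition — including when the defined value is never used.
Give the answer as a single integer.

Block summaries:
  B0: {m,z} / ∅
  B1: {r,s} / ∅
  B2: {e,r} / ∅
  B3: {s} / {m}
  B4: {e,s} / {e}
  B5: {r,s} / {m}
  B6: {r} / {r}
  B7: {g,m} / ∅

Live sets:
  B0 li=∅ lo={m}
  B1 li={m} lo={m}
  B2 li={m} lo={e,m,r}
  B3 li={m,r} lo={m,r}
  B4 li={e,m,r} lo={m,r}
  B5 li={m} lo={r}
  B6 li={r} lo=∅
  B7 li=∅ lo=∅

Conflict graph:
  e↔{m,r,s}
  g↔{m}
  m↔{e,g,r,s}
  r↔{e,m,s}
  s↔{e,m,r}
  z↔∅

Chromatic number:
  lower bound: {e,m,r,s} mutually conflict ⇒ χ ≥ 4
  assign e→c1 g→c1 m→c0 r→c2 s→c3 z→c0 — no edge inside a register ⇒ χ ≤ 4
  χ = 4

Answer: 4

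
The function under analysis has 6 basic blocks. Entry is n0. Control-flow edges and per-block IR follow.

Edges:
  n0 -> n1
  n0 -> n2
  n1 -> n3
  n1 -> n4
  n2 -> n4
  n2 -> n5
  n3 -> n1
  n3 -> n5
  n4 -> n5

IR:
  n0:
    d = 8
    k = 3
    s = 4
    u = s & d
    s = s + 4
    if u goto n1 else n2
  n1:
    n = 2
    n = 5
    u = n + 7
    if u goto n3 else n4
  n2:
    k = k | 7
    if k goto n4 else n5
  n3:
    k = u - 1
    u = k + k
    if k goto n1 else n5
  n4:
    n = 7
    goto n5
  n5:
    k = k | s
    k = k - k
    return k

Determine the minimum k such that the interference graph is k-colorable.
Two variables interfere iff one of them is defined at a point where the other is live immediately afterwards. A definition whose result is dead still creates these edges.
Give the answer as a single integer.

def/use:
  n0 def {d,k,s,u} use ∅
  n1 def {n,u} use ∅
  n2 def {k} use {k}
  n3 def {k,u} use {u}
  n4 def {n} use ∅
  n5 def {k} use {k,s}

Live sets:
  live n0: ∅→{k,s}
  live n1: {k,s}→{k,s,u}
  live n2: {k,s}→{k,s}
  live n3: {s,u}→{k,s}
  live n4: {k,s}→{k,s}
  live n5: {k,s}→∅

Interfere edges:
  d — {k,s}
  k — {d,n,s,u}
  n — {k,s}
  s — {d,k,n,u}
  u — {k,s}

Colouring:
  {d,k,s} pairwise interfere (3-clique) ⇒ χ ≥ 3
  assign d→c2 k→c0 n→c2 s→c1 u→c2 — no edge inside a register ⇒ χ ≤ 3
  χ = 3

Answer: 3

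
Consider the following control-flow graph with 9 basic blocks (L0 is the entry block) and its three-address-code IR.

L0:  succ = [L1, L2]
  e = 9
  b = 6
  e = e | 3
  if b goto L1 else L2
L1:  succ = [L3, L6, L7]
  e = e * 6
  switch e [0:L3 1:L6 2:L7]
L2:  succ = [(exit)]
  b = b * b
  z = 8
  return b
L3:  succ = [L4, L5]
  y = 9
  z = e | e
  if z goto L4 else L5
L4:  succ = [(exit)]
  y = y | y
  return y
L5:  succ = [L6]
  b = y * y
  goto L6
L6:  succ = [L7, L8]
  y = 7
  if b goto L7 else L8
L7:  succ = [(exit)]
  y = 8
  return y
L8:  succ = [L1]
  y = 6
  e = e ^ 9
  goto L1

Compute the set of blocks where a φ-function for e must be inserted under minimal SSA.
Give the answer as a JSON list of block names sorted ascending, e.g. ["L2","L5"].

Answer: ["L1"]

Analysis:
idom tree: L1←L0 L2←L0 L3←L1 L4←L3 L5←L3 L6←L1 L7←L1 L8←L6
Dom∩ at merges:
  L1: preds {L0,L8}: {L0} ∩ {L0,L1,L6,L8} = {L0}; idom=L0
  L6: preds {L1,L5}: {L0,L1} ∩ {L0,L1,L3,L5} = {L0,L1}; idom=L1
  L7: preds {L1,L6}: {L0,L1} ∩ {L0,L1,L6} = {L0,L1}; idom=L1

DF walk-up:
  join L1 pred L0: · stop@L0
  join L1 pred L8: L8→L6→L1 stop@L0
  join L6 pred L1: · stop@L1
  join L6 pred L5: L5→L3 stop@L1
  join L7 pred L1: · stop@L1
  join L7 pred L6: L6 stop@L1
  L0: DF=∅
  L1: DF={L1}
  L2: DF=∅
  L3: DF={L6}
  L4: DF=∅
  L5: DF={L6}
  L6: DF={L1,L7}
  L7: DF=∅
  L8: DF={L1}

φ for e: defs {L0,L1,L8}
  DF⁺ = {L1}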